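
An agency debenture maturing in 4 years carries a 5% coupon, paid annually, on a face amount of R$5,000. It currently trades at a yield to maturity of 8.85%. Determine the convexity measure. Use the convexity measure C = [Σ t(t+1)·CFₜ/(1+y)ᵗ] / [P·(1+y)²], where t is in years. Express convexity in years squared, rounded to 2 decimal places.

15.21

With y = 0.0885:
  t   CF        PV=CF/(1+0.0885)^t    t·PV        t(t+1)·PV
  1       250.00       229.6739       229.6739         459.3477
  2       250.00       211.0003       422.0007       1,266.0020
  3       250.00       193.8450       581.5351       2,326.1406
  4     5,250.00     3,739.7758    14,959.1033      74,795.5165
  Σ                  4,374.2951    16,192.3130      78,847.0068
P = 4,374.2951.
Convexity = Σ t(t+1)·PV / [P·(1+y)²] = 78,847.0068 / (4,374.2951 × 1.184832) = 15.21319.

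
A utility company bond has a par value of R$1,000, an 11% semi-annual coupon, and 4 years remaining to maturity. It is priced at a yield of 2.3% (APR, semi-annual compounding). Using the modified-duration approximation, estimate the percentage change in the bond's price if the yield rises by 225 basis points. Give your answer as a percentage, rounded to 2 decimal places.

Periodic yield y = 0.0115. Modified duration first:
  t   CF        PV=CF/(1+0.0115)^t    t·PV
  1        55.00        54.3747        54.3747
  2        55.00        53.7565       107.5130
  3        55.00        53.1453       159.4360
  4        55.00        52.5411       210.1644
  5        55.00        51.9437       259.7187
  6        55.00        51.3532       308.1191
  7        55.00        50.7693       355.3853
  8     1,055.00       962.7762     7,702.2099
  Σ                  1,330.6601     9,156.9211
P = 1,330.6601; D_Mac = 6.88149 half-year periods = 3.44074 yrs; D_mod = 3.44074/(1+0.0115) = 3.40163 yrs.
ΔP/P ≈ -D_mod · Δy = -3.40163 × (+0.0225) = -0.076537 = -7.6537%.

-7.65%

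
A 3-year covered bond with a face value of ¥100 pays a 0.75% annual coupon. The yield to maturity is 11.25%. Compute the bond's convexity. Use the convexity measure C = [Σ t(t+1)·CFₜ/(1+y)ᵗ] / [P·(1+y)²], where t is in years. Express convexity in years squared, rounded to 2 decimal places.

With y = 0.1125:
  t   CF        PV=CF/(1+0.1125)^t    t·PV        t(t+1)·PV
  1         0.75         0.6742         0.6742           1.3483
  2         0.75         0.6060         1.2120           3.6359
  3       100.75        73.1720       219.5160         878.0641
  Σ                     74.4522       221.4022         883.0484
P = 74.4522.
Convexity = Σ t(t+1)·PV / [P·(1+y)²] = 883.0484 / (74.4522 × 1.237656) = 9.58313.

9.58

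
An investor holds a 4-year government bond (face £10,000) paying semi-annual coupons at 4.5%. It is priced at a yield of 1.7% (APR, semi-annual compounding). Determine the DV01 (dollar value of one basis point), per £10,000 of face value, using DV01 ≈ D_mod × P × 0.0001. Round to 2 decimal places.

Periodic yield y = 0.0085.
  t   CF        PV=CF/(1+0.0085)^t    t·PV
  1       225.00       223.1036       223.1036
  2       225.00       221.2232       442.4464
  3       225.00       219.3587       658.0760
  4       225.00       217.5098       870.0394
  5       225.00       215.6766     1,078.3829
  6       225.00       213.8588     1,283.1527
  7       225.00       212.0563     1,484.3942
  8    10,225.00     9,555.5590    76,444.4716
  Σ                 11,078.3460    82,484.0669
P = 11,078.3460; D_Mac = 7.44552 half-year periods = 3.72276 yrs; D_mod = 3.69138 yrs.
DV01 ≈ 3.69138 × 11,078.3460 × 0.0001 = 4.089443.

£4.09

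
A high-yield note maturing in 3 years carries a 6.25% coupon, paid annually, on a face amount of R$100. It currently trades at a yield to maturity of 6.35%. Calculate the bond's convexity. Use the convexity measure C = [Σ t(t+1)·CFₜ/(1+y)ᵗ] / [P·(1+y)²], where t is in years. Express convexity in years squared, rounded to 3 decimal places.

With y = 0.0635:
  t   CF        PV=CF/(1+0.0635)^t    t·PV        t(t+1)·PV
  1         6.25         5.8768         5.8768          11.7536
  2         6.25         5.5259        11.0519          33.1556
  3       106.25        88.3317       264.9950       1,059.9801
  Σ                     99.7344       281.9237       1,104.8893
P = 99.7344.
Convexity = Σ t(t+1)·PV / [P·(1+y)²] = 1,104.8893 / (99.7344 × 1.131032) = 9.79487.

9.795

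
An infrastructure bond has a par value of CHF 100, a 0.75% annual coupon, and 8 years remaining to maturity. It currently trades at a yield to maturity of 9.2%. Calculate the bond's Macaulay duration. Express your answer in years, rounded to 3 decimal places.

7.696 years

Periodic yield y = 0.092. Discount each cash flow and weight by its year:
  t   CF        PV=CF/(1+0.092)^t    t·PV
  1         0.75         0.6868         0.6868
  2         0.75         0.6289         1.2579
  3         0.75         0.5760         1.7279
  4         0.75         0.5274         2.1097
  5         0.75         0.4830         2.4150
  6         0.75         0.4423         2.6539
  7         0.75         0.4050         2.8353
  8       100.75        49.8269       398.6153
  Σ                     53.5764       412.3018
Price P = Σ PV = 53.5764.
Macaulay duration = Σ(t·PV) / P = 412.3018 / 53.5764 = 7.69558 years.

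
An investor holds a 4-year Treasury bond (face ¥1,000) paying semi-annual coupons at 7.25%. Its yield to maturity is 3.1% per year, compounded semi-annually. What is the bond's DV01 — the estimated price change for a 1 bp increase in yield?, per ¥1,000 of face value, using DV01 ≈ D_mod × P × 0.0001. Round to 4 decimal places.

¥0.4072

Periodic yield y = 0.0155.
  t   CF        PV=CF/(1+0.0155)^t    t·PV
  1        36.25        35.6967        35.6967
  2        36.25        35.1518        70.3037
  3        36.25        34.6153       103.8459
  4        36.25        34.0870       136.3478
  5        36.25        33.5667       167.8334
  6        36.25        33.0543       198.3260
  7        36.25        32.5498       227.8487
  8     1,036.25       916.2735     7,330.1879
  Σ                  1,154.9951     8,270.3902
P = 1,154.9951; D_Mac = 7.16054 half-year periods = 3.58027 yrs; D_mod = 3.52562 yrs.
DV01 ≈ 3.52562 × 1,154.9951 × 0.0001 = 0.407208.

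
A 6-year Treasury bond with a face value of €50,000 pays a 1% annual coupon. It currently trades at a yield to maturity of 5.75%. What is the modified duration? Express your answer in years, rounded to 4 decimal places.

Periodic yield y = 0.0575. First find Macaulay duration:
  t   CF        PV=CF/(1+0.0575)^t    t·PV
  1       500.00       472.8132       472.8132
  2       500.00       447.1047       894.2094
  3       500.00       422.7941     1,268.3822
  4       500.00       399.8053     1,599.2210
  5       500.00       378.0664     1,890.3322
  6    50,500.00    36,108.4729   216,650.8375
  Σ                 38,229.0566   222,775.7956
P = 38,229.0566; Macaulay duration = 222,775.7956 / 38,229.0566 = 5.82739 years.
Modified duration = D_Mac / (1 + y) = 5.82739 / 1.0575 = 5.51054 years.

5.5105 years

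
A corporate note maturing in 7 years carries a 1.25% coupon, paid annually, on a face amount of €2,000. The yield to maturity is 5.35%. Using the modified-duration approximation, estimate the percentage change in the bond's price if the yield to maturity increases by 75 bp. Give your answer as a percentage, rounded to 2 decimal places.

-4.77%

Periodic yield y = 0.0535. Modified duration first:
  t   CF        PV=CF/(1+0.0535)^t    t·PV
  1        25.00        23.7304        23.7304
  2        25.00        22.5253        45.0506
  3        25.00        21.3814        64.1442
  4        25.00        20.2956        81.1824
  5        25.00        19.2649        96.3246
  6        25.00        18.2866       109.7196
  7     2,025.00     1,405.9933     9,841.9530
  Σ                  1,531.4776    10,262.1049
P = 1,531.4776; D_Mac = 6.70079 yrs; D_mod = 6.70079/(1+0.0535) = 6.36050 yrs.
ΔP/P ≈ -D_mod · Δy = -6.36050 × (+0.0075) = -0.047704 = -4.7704%.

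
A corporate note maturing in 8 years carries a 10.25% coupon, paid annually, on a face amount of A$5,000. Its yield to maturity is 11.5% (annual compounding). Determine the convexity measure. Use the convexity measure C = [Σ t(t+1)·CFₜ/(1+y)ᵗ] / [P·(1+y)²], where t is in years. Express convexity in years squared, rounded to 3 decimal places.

With y = 0.115:
  t   CF        PV=CF/(1+0.115)^t    t·PV        t(t+1)·PV
  1       512.50       459.6413       459.6413         919.2825
  2       512.50       412.2343       824.4686       2,473.4059
  3       512.50       369.7169     1,109.1506       4,436.6024
  4       512.50       331.5846     1,326.3385       6,631.6927
  5       512.50       297.3853     1,486.9266       8,921.5597
  6       512.50       266.7133     1,600.2798      11,201.9584
  7       512.50       239.2047     1,674.4332      13,395.4660
  8     5,512.50     2,307.5423    18,460.3381     166,143.0427
  Σ                  4,684.0227    26,941.5768     214,123.0104
P = 4,684.0227.
Convexity = Σ t(t+1)·PV / [P·(1+y)²] = 214,123.0104 / (4,684.0227 × 1.243225) = 36.77008.

36.770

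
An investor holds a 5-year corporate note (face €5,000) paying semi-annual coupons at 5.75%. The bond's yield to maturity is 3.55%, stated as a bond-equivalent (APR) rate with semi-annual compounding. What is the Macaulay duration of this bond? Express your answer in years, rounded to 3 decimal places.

4.448 years

Periodic yield y = 0.01775. Discount each cash flow and weight by its period:
  t   CF        PV=CF/(1+0.01775)^t    t·PV
  1       143.75       141.2429       141.2429
  2       143.75       138.7796       277.5592
  3       143.75       136.3592       409.0777
  4       143.75       133.9811       535.9242
  5       143.75       131.6444       658.2219
  6       143.75       129.3484       776.0906
  7       143.75       127.0925       889.6478
  8       143.75       124.8760       999.0080
  9       143.75       122.6981     1,104.2829
  10    5,143.75     4,313.8868    43,138.8677
  Σ                  5,499.9091    48,929.9230
Price P = Σ PV = 5,499.9091.
Macaulay duration = Σ(t·PV) / P = 48,929.9230 / 5,499.9091 = 8.89650 half-year periods.
In years: 8.89650 / 2 = 4.44825 years.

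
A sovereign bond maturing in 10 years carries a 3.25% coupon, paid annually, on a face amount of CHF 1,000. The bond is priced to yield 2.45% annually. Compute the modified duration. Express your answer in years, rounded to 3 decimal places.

Periodic yield y = 0.0245. First find Macaulay duration:
  t   CF        PV=CF/(1+0.0245)^t    t·PV
  1        32.50        31.7228        31.7228
  2        32.50        30.9642        61.9283
  3        32.50        30.2237        90.6711
  4        32.50        29.5009       118.0037
  5        32.50        28.7954       143.9771
  6        32.50        28.1068       168.6409
  7        32.50        27.4347       192.0426
  8        32.50        26.7786       214.2287
  9        32.50        26.1382       235.2438
  10    1,032.50       810.5325     8,105.3250
  Σ                  1,070.1978     9,361.7840
P = 1,070.1978; Macaulay duration = 9,361.7840 / 1,070.1978 = 8.74771 years.
Modified duration = D_Mac / (1 + y) = 8.74771 / 1.0245 = 8.53852 years.

8.539 years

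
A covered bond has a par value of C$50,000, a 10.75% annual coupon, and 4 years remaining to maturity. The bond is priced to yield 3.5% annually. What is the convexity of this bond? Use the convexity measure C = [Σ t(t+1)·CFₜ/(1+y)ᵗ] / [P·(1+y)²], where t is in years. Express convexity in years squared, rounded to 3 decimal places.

15.684

With y = 0.035:
  t   CF        PV=CF/(1+0.035)^t    t·PV        t(t+1)·PV
  1     5,375.00     5,193.2367     5,193.2367      10,386.4734
  2     5,375.00     5,017.6200    10,035.2400      30,105.7201
  3     5,375.00     4,847.9420    14,543.8261      58,175.3045
  4    55,375.00    48,256.1134   193,024.4534     965,122.2672
  Σ                 63,314.9121   222,796.7563   1,063,789.7652
P = 63,314.9121.
Convexity = Σ t(t+1)·PV / [P·(1+y)²] = 1,063,789.7652 / (63,314.9121 × 1.071225) = 15.68444.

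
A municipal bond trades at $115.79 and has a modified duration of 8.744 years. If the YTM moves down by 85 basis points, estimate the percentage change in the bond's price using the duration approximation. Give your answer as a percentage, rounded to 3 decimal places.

Duration approximation: ΔP/P ≈ -D_mod · Δy = -8.744 × (-0.0085) = +0.074324.
As a percentage: +7.4324%.

+7.432%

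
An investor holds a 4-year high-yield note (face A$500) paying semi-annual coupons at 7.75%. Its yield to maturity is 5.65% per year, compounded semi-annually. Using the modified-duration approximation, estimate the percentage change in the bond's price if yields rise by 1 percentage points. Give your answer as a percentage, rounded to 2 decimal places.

-3.44%

Periodic yield y = 0.02825. Modified duration first:
  t   CF        PV=CF/(1+0.02825)^t    t·PV
  1       19.375        18.8427        18.8427
  2       19.375        18.3250        36.6500
  3       19.375        17.8216        53.4647
  4       19.375        17.3319        69.3277
  5       19.375        16.8558        84.2788
  6       19.375        16.3927        98.3560
  7       19.375        15.9423       111.5960
  8      519.375       415.6151     3,324.9206
  Σ                    537.1270     3,797.4365
P = 537.1270; D_Mac = 7.06990 half-year periods = 3.53495 yrs; D_mod = 3.53495/(1+0.02825) = 3.43783 yrs.
ΔP/P ≈ -D_mod · Δy = -3.43783 × (+0.01) = -0.034378 = -3.4378%.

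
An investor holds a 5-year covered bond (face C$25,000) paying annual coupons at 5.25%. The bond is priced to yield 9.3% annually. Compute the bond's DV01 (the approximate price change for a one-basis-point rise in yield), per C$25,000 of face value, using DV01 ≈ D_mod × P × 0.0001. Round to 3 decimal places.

C$8.640

Periodic yield y = 0.093.
  t   CF        PV=CF/(1+0.093)^t    t·PV
  1     1,312.50     1,200.8234     1,200.8234
  2     1,312.50     1,098.6491     2,197.2981
  3     1,312.50     1,005.1684     3,015.5052
  4     1,312.50       919.6417     3,678.5669
  5    26,312.50    16,867.9111    84,339.5555
  Σ                 21,092.1937    94,431.7491
P = 21,092.1937; D_Mac = 4.47709 yrs; D_mod = 4.09615 yrs.
DV01 ≈ 4.09615 × 21,092.1937 × 0.0001 = 8.639684.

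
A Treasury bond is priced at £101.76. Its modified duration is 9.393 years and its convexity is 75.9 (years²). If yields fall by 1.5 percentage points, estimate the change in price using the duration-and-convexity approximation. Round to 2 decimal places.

+£15.21

Duration effect: -D_mod·Δy = -9.393 × (-0.015) = +0.140895
Convexity effect: ½·C·(Δy)² = 0.5 × 75.9 × (-0.015)² = +0.00853875
ΔP/P ≈ +0.140895 + 0.00853875 = +0.14943375
ΔP ≈ 101.76 × (+0.14943375) = +15.2063784.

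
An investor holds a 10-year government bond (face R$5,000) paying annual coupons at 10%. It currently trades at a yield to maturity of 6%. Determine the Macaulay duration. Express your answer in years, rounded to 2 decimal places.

Periodic yield y = 0.06. Discount each cash flow and weight by its year:
  t   CF        PV=CF/(1+0.06)^t    t·PV
  1       500.00       471.6981       471.6981
  2       500.00       444.9982       889.9964
  3       500.00       419.8096     1,259.4289
  4       500.00       396.0468     1,584.1873
  5       500.00       373.6291     1,868.1454
  6       500.00       352.4803     2,114.8816
  7       500.00       332.5286     2,327.6999
  8       500.00       313.7062     2,509.6495
  9       500.00       295.9492     2,663.5431
  10    5,500.00     3,071.1713    30,711.7127
  Σ                  6,472.0174    46,400.9431
Price P = Σ PV = 6,472.0174.
Macaulay duration = Σ(t·PV) / P = 46,400.9431 / 6,472.0174 = 7.16947 years.

7.17 years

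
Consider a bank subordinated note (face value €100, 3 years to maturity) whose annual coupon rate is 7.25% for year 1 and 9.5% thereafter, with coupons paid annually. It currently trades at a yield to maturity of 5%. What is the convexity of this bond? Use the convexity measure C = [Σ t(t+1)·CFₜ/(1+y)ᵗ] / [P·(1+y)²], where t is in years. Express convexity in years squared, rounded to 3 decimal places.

With y = 0.05:
  t   CF        PV=CF/(1+0.05)^t    t·PV        t(t+1)·PV
  1         7.25         6.9048         6.9048          13.8095
  2         9.50         8.6168        17.2336          51.7007
  3       109.50        94.5902       283.7707       1,135.0826
  Σ                    110.1118       307.9090       1,200.5928
P = 110.1118.
Convexity = Σ t(t+1)·PV / [P·(1+y)²] = 1,200.5928 / (110.1118 × 1.102500) = 9.88971.

9.890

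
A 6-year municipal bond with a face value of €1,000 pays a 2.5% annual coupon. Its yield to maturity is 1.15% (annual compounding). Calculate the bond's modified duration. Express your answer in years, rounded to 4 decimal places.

5.5968 years

Periodic yield y = 0.0115. First find Macaulay duration:
  t   CF        PV=CF/(1+0.0115)^t    t·PV
  1        25.00        24.7158        24.7158
  2        25.00        24.4348        48.8695
  3        25.00        24.1570        72.4709
  4        25.00        23.8823        95.5293
  5        25.00        23.6108       118.0540
  6     1,025.00       957.0366     5,742.2195
  Σ                  1,077.8372     6,101.8590
P = 1,077.8372; Macaulay duration = 6,101.8590 / 1,077.8372 = 5.66121 years.
Modified duration = D_Mac / (1 + y) = 5.66121 / 1.0115 = 5.59684 years.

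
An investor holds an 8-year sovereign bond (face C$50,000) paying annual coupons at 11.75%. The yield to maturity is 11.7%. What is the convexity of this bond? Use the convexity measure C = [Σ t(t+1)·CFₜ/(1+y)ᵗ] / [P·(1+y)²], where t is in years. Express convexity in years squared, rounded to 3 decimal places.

With y = 0.117:
  t   CF        PV=CF/(1+0.117)^t    t·PV        t(t+1)·PV
  1     5,875.00     5,259.6240     5,259.6240      10,519.2480
  2     5,875.00     4,708.7055     9,417.4109      28,252.2327
  3     5,875.00     4,215.4928    12,646.4784      50,585.9136
  4     5,875.00     3,773.9416    15,095.7665      75,478.8325
  5     5,875.00     3,378.6407    16,893.2033     101,359.2201
  6     5,875.00     3,024.7455    18,148.4727     127,039.3089
  7     5,875.00     2,707.9189    18,955.4325     151,643.4604
  8    55,875.00    23,056.4347   184,451.4774   1,660,063.2968
  Σ                 50,125.5036   280,867.8658   2,204,941.5131
P = 50,125.5036.
Convexity = Σ t(t+1)·PV / [P·(1+y)²] = 2,204,941.5131 / (50,125.5036 × 1.247689) = 35.25591.

35.256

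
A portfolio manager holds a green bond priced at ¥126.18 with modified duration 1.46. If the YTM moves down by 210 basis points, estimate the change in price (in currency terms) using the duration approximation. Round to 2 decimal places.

+¥3.87

Duration approximation: ΔP/P ≈ -D_mod · Δy = -1.46 × (-0.021) = +0.030660.
ΔP ≈ 126.18 × (+0.030660) = +3.8686788.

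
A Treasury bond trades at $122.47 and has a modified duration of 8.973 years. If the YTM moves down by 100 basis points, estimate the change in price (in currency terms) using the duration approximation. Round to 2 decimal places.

+$10.99

Duration approximation: ΔP/P ≈ -D_mod · Δy = -8.973 × (-0.01) = +0.089730.
ΔP ≈ 122.47 × (+0.089730) = +10.9892331.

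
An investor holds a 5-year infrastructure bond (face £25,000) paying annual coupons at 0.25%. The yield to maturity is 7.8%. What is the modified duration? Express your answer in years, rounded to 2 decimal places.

Periodic yield y = 0.078. First find Macaulay duration:
  t   CF        PV=CF/(1+0.078)^t    t·PV
  1        62.50        57.9777        57.9777
  2        62.50        53.7827       107.5654
  3        62.50        49.8912       149.6735
  4        62.50        46.2812       185.1250
  5    25,062.50    17,215.9339    86,079.6693
  Σ                 17,423.8667    86,580.0109
P = 17,423.8667; Macaulay duration = 86,580.0109 / 17,423.8667 = 4.96905 years.
Modified duration = D_Mac / (1 + y) = 4.96905 / 1.078 = 4.60951 years.

4.61 years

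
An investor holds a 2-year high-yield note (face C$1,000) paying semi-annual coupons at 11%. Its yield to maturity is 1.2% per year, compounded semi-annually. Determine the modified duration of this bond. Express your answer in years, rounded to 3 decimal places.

Periodic yield y = 0.006. First find Macaulay duration:
  t   CF        PV=CF/(1+0.006)^t    t·PV
  1        55.00        54.6720        54.6720
  2        55.00        54.3459       108.6918
  3        55.00        54.0218       162.0653
  4     1,055.00     1,030.0553     4,120.2212
  Σ                  1,193.0949     4,445.6502
P = 1,193.0949; Macaulay duration = 4,445.6502 / 1,193.0949 = 3.72615 half-year periods = 1.86307 years.
Modified duration = D_Mac / (1 + y) = 1.86307 / 1.006 = 1.85196 years.

1.852 years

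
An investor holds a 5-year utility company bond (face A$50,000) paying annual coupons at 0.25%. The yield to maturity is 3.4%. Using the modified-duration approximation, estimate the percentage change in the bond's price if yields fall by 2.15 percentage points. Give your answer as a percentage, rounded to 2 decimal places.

+10.34%

Periodic yield y = 0.034. Modified duration first:
  t   CF        PV=CF/(1+0.034)^t    t·PV
  1       125.00       120.8897       120.8897
  2       125.00       116.9147       233.8293
  3       125.00       113.0703       339.2108
  4       125.00       109.3523       437.4091
  5    50,125.00    42,408.3809   212,041.9044
  Σ                 42,868.6078   213,173.2434
P = 42,868.6078; D_Mac = 4.97271 yrs; D_mod = 4.97271/(1+0.034) = 4.80920 yrs.
ΔP/P ≈ -D_mod · Δy = -4.80920 × (-0.0215) = +0.103398 = +10.3398%.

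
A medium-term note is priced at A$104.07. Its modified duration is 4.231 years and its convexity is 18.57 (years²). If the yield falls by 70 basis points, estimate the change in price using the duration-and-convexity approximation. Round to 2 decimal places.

Duration effect: -D_mod·Δy = -4.231 × (-0.007) = +0.029617
Convexity effect: ½·C·(Δy)² = 0.5 × 18.57 × (-0.007)² = +0.000454965
ΔP/P ≈ +0.029617 + 0.000454965 = +0.030071965
ΔP ≈ 104.07 × (+0.030071965) = +3.12958939755.

+A$3.13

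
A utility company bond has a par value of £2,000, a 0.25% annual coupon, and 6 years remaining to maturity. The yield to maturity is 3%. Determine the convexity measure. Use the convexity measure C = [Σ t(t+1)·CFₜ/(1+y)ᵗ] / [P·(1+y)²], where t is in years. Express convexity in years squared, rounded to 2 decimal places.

39.23

With y = 0.03:
  t   CF        PV=CF/(1+0.03)^t    t·PV        t(t+1)·PV
  1         5.00         4.8544         4.8544           9.7087
  2         5.00         4.7130         9.4260          28.2779
  3         5.00         4.5757        13.7271          54.9085
  4         5.00         4.4424        17.7697          88.8487
  5         5.00         4.3130        21.5652         129.3913
  6     2,005.00     1,679.1559    10,074.9356      70,524.5493
  Σ                  1,702.0545    10,142.2780      70,835.6844
P = 1,702.0545.
Convexity = Σ t(t+1)·PV / [P·(1+y)²] = 70,835.6844 / (1,702.0545 × 1.060900) = 39.22872.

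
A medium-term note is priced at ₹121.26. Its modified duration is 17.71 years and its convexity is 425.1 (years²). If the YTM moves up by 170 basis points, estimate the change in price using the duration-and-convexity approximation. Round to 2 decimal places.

-₹29.06

Duration effect: -D_mod·Δy = -17.71 × (+0.017) = -0.301070
Convexity effect: ½·C·(Δy)² = 0.5 × 425.1 × (0.017)² = +0.06142695
ΔP/P ≈ -0.301070 + 0.06142695 = -0.23964305
ΔP ≈ 121.26 × (-0.23964305) = -29.059116243.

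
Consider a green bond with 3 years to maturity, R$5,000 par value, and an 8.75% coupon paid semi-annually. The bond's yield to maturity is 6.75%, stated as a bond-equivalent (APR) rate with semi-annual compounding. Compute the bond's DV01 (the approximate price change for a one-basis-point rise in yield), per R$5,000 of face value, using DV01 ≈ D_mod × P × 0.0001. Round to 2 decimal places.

R$1.38

Periodic yield y = 0.03375.
  t   CF        PV=CF/(1+0.03375)^t    t·PV
  1       218.75       211.6082       211.6082
  2       218.75       204.6996       409.3992
  3       218.75       198.0166       594.0497
  4       218.75       191.5517       766.2067
  5       218.75       185.2979       926.4894
  6     5,218.75     4,276.3511    25,658.1068
  Σ                  5,267.5251    28,565.8600
P = 5,267.5251; D_Mac = 5.42301 half-year periods = 2.71151 yrs; D_mod = 2.62298 yrs.
DV01 ≈ 2.62298 × 5,267.5251 × 0.0001 = 1.381662.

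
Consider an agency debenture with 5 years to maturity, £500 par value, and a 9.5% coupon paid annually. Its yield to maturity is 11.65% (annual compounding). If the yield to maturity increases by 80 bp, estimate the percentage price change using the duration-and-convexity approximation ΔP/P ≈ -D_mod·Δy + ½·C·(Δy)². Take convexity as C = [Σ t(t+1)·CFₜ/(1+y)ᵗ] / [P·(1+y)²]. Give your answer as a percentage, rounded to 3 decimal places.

With y = 0.1165:
  t   CF        PV=CF/(1+0.1165)^t    t·PV        t(t+1)·PV
  1        47.50        42.5437        42.5437          85.0873
  2        47.50        38.1045        76.2090         228.6269
  3        47.50        34.1285       102.3856         409.5422
  4        47.50        30.5674       122.2697         611.3483
  5       547.50       315.5662     1,577.8310       9,466.9861
  Σ                    460.9103     1,921.2389      10,801.5909
P = 460.9103; D_Mac = 4.16836 yrs; D_mod = 3.73341 yrs; C = 18.79983.
Duration effect: -3.73341 × (+0.008) = -0.029867
Convexity effect: 0.5 × 18.79983 × (0.008)² = +0.0006016
ΔP/P ≈ -0.029867 + 0.0006016 = -0.029266 = -2.9266%.

-2.927%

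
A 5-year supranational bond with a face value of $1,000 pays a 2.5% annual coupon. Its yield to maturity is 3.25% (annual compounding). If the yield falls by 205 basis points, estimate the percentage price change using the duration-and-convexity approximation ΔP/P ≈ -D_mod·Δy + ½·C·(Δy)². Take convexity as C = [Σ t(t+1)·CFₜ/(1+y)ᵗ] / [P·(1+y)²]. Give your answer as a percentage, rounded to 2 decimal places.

With y = 0.0325:
  t   CF        PV=CF/(1+0.0325)^t    t·PV        t(t+1)·PV
  1        25.00        24.2131        24.2131          48.4262
  2        25.00        23.4509        46.9018         140.7055
  3        25.00        22.7128        68.1383         272.5531
  4        25.00        21.9978        87.9913         439.9565
  5     1,025.00       873.5214     4,367.6071      26,205.6429
  Σ                    965.8960     4,594.8516      27,107.2842
P = 965.8960; D_Mac = 4.75709 yrs; D_mod = 4.60735 yrs; C = 26.32543.
Duration effect: -4.60735 × (-0.0205) = +0.094451
Convexity effect: 0.5 × 26.32543 × (-0.0205)² = +0.0055316
ΔP/P ≈ +0.094451 + 0.0055316 = +0.099982 = +9.9982%.

+10.00%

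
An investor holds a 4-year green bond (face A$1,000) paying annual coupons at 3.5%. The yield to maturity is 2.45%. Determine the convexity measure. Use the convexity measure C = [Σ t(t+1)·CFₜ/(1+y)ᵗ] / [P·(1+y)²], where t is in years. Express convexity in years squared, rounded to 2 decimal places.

With y = 0.0245:
  t   CF        PV=CF/(1+0.0245)^t    t·PV        t(t+1)·PV
  1        35.00        34.1630        34.1630          68.3260
  2        35.00        33.3460        66.6921         200.0762
  3        35.00        32.5486        97.6458         390.5831
  4     1,035.00       939.4907     3,757.9629      18,789.8146
  Σ                  1,039.5484     3,956.4637      19,448.7998
P = 1,039.5484.
Convexity = Σ t(t+1)·PV / [P·(1+y)²] = 19,448.7998 / (1,039.5484 × 1.049600) = 17.82478.

17.82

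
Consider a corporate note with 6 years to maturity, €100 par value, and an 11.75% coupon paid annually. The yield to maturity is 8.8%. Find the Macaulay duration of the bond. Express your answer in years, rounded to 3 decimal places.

4.715 years

Periodic yield y = 0.088. Discount each cash flow and weight by its year:
  t   CF        PV=CF/(1+0.088)^t    t·PV
  1        11.75        10.7996        10.7996
  2        11.75         9.9261        19.8523
  3        11.75         9.1233        27.3699
  4        11.75         8.3854        33.5415
  5        11.75         7.7071        38.5357
  6       111.75        67.3712       404.2271
  Σ                    113.3127       534.3260
Price P = Σ PV = 113.3127.
Macaulay duration = Σ(t·PV) / P = 534.3260 / 113.3127 = 4.71550 years.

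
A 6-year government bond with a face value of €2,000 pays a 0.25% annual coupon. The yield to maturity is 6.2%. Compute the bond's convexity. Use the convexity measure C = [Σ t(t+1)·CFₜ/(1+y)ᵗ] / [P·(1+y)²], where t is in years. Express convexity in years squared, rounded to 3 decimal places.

With y = 0.062:
  t   CF        PV=CF/(1+0.062)^t    t·PV        t(t+1)·PV
  1         5.00         4.7081         4.7081           9.4162
  2         5.00         4.4332         8.8665          26.5994
  3         5.00         4.1744        12.5233          50.0931
  4         5.00         3.9307        15.7229          78.6144
  5         5.00         3.7012        18.5062         111.0372
  6     2,005.00     1,397.5497     8,385.2985      58,697.0894
  Σ                  1,418.4975     8,445.6254      58,972.8498
P = 1,418.4975.
Convexity = Σ t(t+1)·PV / [P·(1+y)²] = 58,972.8498 / (1,418.4975 × 1.127844) = 36.86163.

36.862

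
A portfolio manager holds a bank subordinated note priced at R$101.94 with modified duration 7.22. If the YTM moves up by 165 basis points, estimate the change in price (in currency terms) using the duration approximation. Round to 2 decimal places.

-R$12.14

Duration approximation: ΔP/P ≈ -D_mod · Δy = -7.22 × (+0.0165) = -0.119130.
ΔP ≈ 101.94 × (-0.119130) = -12.1441122.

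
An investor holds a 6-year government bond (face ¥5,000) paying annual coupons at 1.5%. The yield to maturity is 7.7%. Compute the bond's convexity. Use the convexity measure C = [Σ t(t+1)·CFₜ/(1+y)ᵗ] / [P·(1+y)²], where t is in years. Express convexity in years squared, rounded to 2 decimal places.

34.08

With y = 0.077:
  t   CF        PV=CF/(1+0.077)^t    t·PV        t(t+1)·PV
  1        75.00        69.6379        69.6379         139.2758
  2        75.00        64.6591       129.3183         387.9548
  3        75.00        60.0363       180.1090         720.4360
  4        75.00        55.7440       222.9762       1,114.8808
  5        75.00        51.7586       258.7931       1,552.7588
  6     5,075.00     3,251.9348    19,511.6087     136,581.2607
  Σ                  3,553.7708    20,372.4431     140,496.5669
P = 3,553.7708.
Convexity = Σ t(t+1)·PV / [P·(1+y)²] = 140,496.5669 / (3,553.7708 × 1.159929) = 34.08356.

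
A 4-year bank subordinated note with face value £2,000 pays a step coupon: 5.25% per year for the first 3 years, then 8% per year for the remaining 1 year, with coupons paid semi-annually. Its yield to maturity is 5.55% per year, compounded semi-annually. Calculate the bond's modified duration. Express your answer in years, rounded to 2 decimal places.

Periodic yield y = 0.02775. First find Macaulay duration:
  t   CF        PV=CF/(1+0.02775)^t    t·PV
  1        52.50        51.0825        51.0825
  2        52.50        49.7032        99.4064
  3        52.50        48.3612       145.0835
  4        52.50        47.0554       188.2216
  5        52.50        45.7849       228.9243
  6        52.50        44.5486       267.2918
  7        80.00        66.0507       462.3551
  8     2,080.00     1,670.9500    13,367.5999
  Σ                  2,023.5364    14,809.9650
P = 2,023.5364; Macaulay duration = 14,809.9650 / 2,023.5364 = 7.31885 half-year periods = 3.65943 years.
Modified duration = D_Mac / (1 + y) = 3.65943 / 1.02775 = 3.56062 years.

3.56 years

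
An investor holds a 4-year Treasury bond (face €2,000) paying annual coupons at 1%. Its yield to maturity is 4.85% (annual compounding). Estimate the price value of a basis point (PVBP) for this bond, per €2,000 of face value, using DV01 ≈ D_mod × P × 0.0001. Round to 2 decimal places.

Periodic yield y = 0.0485.
  t   CF        PV=CF/(1+0.0485)^t    t·PV
  1        20.00        19.0749        19.0749
  2        20.00        18.1925        36.3851
  3        20.00        17.3510        52.0530
  4     2,020.00     1,671.3893     6,685.5574
  Σ                  1,726.0078     6,793.0703
P = 1,726.0078; D_Mac = 3.93571 yrs; D_mod = 3.75366 yrs.
DV01 ≈ 3.75366 × 1,726.0078 × 0.0001 = 0.647885.

€0.65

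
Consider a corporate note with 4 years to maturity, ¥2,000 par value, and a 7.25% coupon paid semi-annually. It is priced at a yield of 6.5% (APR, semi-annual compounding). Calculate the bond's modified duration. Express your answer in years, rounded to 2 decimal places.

3.44 years

Periodic yield y = 0.0325. First find Macaulay duration:
  t   CF        PV=CF/(1+0.0325)^t    t·PV
  1        72.50        70.2179        70.2179
  2        72.50        68.0077       136.0153
  3        72.50        65.8670       197.6010
  4        72.50        63.7937       255.1748
  5        72.50        61.7857       308.9283
  6        72.50        59.8408       359.0450
  7        72.50        57.9572       405.7006
  8     2,072.50     1,604.6269    12,837.0148
  Σ                  2,052.0969    14,569.6978
P = 2,052.0969; Macaulay duration = 14,569.6978 / 2,052.0969 = 7.09991 half-year periods = 3.54995 years.
Modified duration = D_Mac / (1 + y) = 3.54995 / 1.0325 = 3.43821 years.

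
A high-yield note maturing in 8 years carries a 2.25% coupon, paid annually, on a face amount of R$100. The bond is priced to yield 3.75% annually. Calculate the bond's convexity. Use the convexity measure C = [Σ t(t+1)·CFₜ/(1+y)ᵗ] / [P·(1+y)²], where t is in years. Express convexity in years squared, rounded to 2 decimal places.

With y = 0.0375:
  t   CF        PV=CF/(1+0.0375)^t    t·PV        t(t+1)·PV
  1         2.25         2.1687         2.1687           4.3373
  2         2.25         2.0903         4.1806          12.5417
  3         2.25         2.0147         6.0442          24.1768
  4         2.25         1.9419         7.7677          38.8383
  5         2.25         1.8717         9.3586          56.1517
  6         2.25         1.8041        10.8244          75.7710
  7         2.25         1.7389        12.1721          97.3764
  8       102.25        76.1655       609.3242       5,483.9182
  Σ                     89.7958       661.8405       5,793.1116
P = 89.7958.
Convexity = Σ t(t+1)·PV / [P·(1+y)²] = 5,793.1116 / (89.7958 × 1.076406) = 59.93488.

59.93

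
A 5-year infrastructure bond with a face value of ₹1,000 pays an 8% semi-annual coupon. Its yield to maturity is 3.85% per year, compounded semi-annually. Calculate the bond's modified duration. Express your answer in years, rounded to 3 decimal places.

Periodic yield y = 0.01925. First find Macaulay duration:
  t   CF        PV=CF/(1+0.01925)^t    t·PV
  1        40.00        39.2445        39.2445
  2        40.00        38.5034        77.0067
  3        40.00        37.7762       113.3285
  4        40.00        37.0627       148.2508
  5        40.00        36.3627       181.8136
  6        40.00        35.6760       214.0558
  7        40.00        35.0022       245.0152
  8        40.00        34.3411       274.7288
  9        40.00        33.6925       303.2327
  10    1,040.00       859.4609     8,594.6093
  Σ                  1,187.1222    10,191.2859
P = 1,187.1222; Macaulay duration = 10,191.2859 / 1,187.1222 = 8.58487 half-year periods = 4.29243 years.
Modified duration = D_Mac / (1 + y) = 4.29243 / 1.01925 = 4.21136 years.

4.211 years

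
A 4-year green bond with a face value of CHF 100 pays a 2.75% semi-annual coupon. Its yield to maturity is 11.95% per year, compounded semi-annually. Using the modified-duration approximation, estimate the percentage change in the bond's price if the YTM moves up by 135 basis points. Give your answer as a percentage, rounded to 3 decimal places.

Periodic yield y = 0.05975. Modified duration first:
  t   CF        PV=CF/(1+0.05975)^t    t·PV
  1        1.375         1.2975         1.2975
  2        1.375         1.2243         2.4486
  3        1.375         1.1553         3.4659
  4        1.375         1.0902         4.3606
  5        1.375         1.0287         5.1435
  6        1.375         0.9707         5.8242
  7        1.375         0.9160         6.4118
  8      101.375        63.7241       509.7925
  Σ                     71.4067       538.7445
P = 71.4067; D_Mac = 7.54474 half-year periods = 3.77237 yrs; D_mod = 3.77237/(1+0.05975) = 3.55968 yrs.
ΔP/P ≈ -D_mod · Δy = -3.55968 × (+0.0135) = -0.048056 = -4.8056%.

-4.806%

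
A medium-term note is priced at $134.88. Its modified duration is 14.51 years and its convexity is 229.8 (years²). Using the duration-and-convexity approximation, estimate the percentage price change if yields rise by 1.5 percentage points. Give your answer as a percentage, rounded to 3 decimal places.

-19.180%

Duration effect: -D_mod·Δy = -14.51 × (+0.015) = -0.217650
Convexity effect: ½·C·(Δy)² = 0.5 × 229.8 × (0.015)² = +0.0258525
ΔP/P ≈ -0.217650 + 0.0258525 = -0.1917975
= -19.17975%.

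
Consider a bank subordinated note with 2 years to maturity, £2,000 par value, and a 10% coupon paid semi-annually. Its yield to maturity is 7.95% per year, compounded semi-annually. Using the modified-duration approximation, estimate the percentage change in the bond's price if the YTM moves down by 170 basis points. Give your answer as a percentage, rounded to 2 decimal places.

Periodic yield y = 0.03975. Modified duration first:
  t   CF        PV=CF/(1+0.03975)^t    t·PV
  1       100.00        96.1770        96.1770
  2       100.00        92.5001       185.0002
  3       100.00        88.9638       266.8913
  4     2,100.00     1,796.8159     7,187.2635
  Σ                  2,074.4567     7,735.3320
P = 2,074.4567; D_Mac = 3.72885 half-year periods = 1.86442 yrs; D_mod = 1.86442/(1+0.03975) = 1.79315 yrs.
ΔP/P ≈ -D_mod · Δy = -1.79315 × (-0.017) = +0.030483 = +3.0483%.

+3.05%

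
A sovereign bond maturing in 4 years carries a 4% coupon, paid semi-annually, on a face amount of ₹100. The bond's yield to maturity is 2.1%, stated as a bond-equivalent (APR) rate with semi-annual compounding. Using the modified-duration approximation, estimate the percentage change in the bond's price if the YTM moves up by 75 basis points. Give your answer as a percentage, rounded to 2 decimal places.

Periodic yield y = 0.0105. Modified duration first:
  t   CF        PV=CF/(1+0.0105)^t    t·PV
  1         2.00         1.9792         1.9792
  2         2.00         1.9587         3.9173
  3         2.00         1.9383         5.8149
  4         2.00         1.9182         7.6726
  5         2.00         1.8982         9.4911
  6         2.00         1.8785        11.2710
  7         2.00         1.8590        13.0129
  8       102.00        93.8231       750.5845
  Σ                    107.2531       803.7437
P = 107.2531; D_Mac = 7.49390 half-year periods = 3.74695 yrs; D_mod = 3.74695/(1+0.0105) = 3.70801 yrs.
ΔP/P ≈ -D_mod · Δy = -3.70801 × (+0.0075) = -0.027810 = -2.7810%.

-2.78%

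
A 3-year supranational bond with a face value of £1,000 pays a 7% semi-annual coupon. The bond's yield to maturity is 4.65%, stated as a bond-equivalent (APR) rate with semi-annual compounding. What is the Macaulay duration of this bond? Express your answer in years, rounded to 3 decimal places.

2.766 years

Periodic yield y = 0.02325. Discount each cash flow and weight by its period:
  t   CF        PV=CF/(1+0.02325)^t    t·PV
  1        35.00        34.2047        34.2047
  2        35.00        33.4275        66.8551
  3        35.00        32.6680        98.0041
  4        35.00        31.9257       127.7030
  5        35.00        31.2003       156.0017
  6     1,035.00       901.6746     5,410.0475
  Σ                  1,065.1010     5,892.8161
Price P = Σ PV = 1,065.1010.
Macaulay duration = Σ(t·PV) / P = 5,892.8161 / 1,065.1010 = 5.53264 half-year periods.
In years: 5.53264 / 2 = 2.76632 years.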